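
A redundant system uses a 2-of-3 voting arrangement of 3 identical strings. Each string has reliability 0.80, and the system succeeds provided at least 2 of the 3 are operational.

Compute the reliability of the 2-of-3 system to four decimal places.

R = Σ_{i=2}^{3} C(3,i) p^i (1−p)^{3−i} with p = 0.80
C(3,2)·0.80^2·0.20^1 = 0.384000
C(3,3)·0.80^3·0.20^0 = 0.512000
Sum = 0.8960

0.8960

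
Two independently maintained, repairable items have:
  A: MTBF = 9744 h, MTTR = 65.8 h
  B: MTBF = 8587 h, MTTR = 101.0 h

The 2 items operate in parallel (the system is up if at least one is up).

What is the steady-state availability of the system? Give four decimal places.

A(A) = MTBF/(MTBF+MTTR) = 9744/(9744+65.8) = 0.993292
A(B) = MTBF/(MTBF+MTTR) = 8587/(8587+101.0) = 0.988375
Parallel availability: 1 − (1 − 0.993292)(1 − 0.988375) = 0.9999

0.9999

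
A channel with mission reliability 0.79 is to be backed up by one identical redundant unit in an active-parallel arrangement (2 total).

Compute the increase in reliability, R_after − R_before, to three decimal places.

0.166

R_before = 0.79
R_after = 1 − (1 − 0.79)^2 = 0.956
ΔR = 0.956 − 0.79 = 0.166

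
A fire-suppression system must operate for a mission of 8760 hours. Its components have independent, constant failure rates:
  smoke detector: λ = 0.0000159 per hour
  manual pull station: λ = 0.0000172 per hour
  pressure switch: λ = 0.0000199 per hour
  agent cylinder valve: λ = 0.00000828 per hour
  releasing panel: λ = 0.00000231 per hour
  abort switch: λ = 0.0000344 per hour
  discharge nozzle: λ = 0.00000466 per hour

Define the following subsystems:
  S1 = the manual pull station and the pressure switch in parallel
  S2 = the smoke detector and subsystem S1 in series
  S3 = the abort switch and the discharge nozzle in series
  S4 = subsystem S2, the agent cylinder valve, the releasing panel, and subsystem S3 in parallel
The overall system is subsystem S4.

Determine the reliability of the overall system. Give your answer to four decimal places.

0.9999

R(smoke detector) = exp(−0.0000159 × 8760) = 0.869981
R(manual pull station) = exp(−0.0000172 × 8760) = 0.860130
R(pressure switch) = exp(−0.0000199 × 8760) = 0.840025
R(agent cylinder valve) = exp(−0.00000828 × 8760) = 0.930035
R(releasing panel) = exp(−0.00000231 × 8760) = 0.979968
R(abort switch) = exp(−0.0000344 × 8760) = 0.739823
R(discharge nozzle) = exp(−0.00000466 × 8760) = 0.960000
Parallel (manual pull station and pressure switch): 1 − (1 − 0.860130)(1 − 0.840025) = 0.977624
Series (smoke detector and [0.977624]): 0.869981 × 0.977624 = 0.850514
Series (abort switch and discharge nozzle): 0.739823 × 0.960000 = 0.710230
Parallel ([0.850514], agent cylinder valve, releasing panel, and [0.710230]): 1 − (1 − 0.850514)(1 − 0.930035)(1 − 0.979968)(1 − 0.710230) = 0.9999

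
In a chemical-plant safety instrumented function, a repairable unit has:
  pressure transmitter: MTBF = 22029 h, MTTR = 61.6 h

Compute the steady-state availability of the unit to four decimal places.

0.9972

A(pressure transmitter) = MTBF/(MTBF+MTTR) = 22029/(22029+61.6) = 0.9972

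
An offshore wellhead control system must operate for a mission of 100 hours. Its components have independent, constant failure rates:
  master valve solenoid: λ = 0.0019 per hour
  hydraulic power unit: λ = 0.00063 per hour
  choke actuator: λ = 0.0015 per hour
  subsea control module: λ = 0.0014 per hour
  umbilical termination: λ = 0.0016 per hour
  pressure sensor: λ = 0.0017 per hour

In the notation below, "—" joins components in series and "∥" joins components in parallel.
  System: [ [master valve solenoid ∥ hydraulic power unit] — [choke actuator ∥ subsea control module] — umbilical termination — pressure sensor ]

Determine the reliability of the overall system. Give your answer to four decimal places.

R(master valve solenoid) = exp(−0.0019 × 100) = 0.826959
R(hydraulic power unit) = exp(−0.00063 × 100) = 0.938943
R(choke actuator) = exp(−0.0015 × 100) = 0.860708
R(subsea control module) = exp(−0.0014 × 100) = 0.869358
R(umbilical termination) = exp(−0.0016 × 100) = 0.852144
R(pressure sensor) = exp(−0.0017 × 100) = 0.843665
Parallel (master valve solenoid and hydraulic power unit): 1 − (1 − 0.826959)(1 − 0.938943) = 0.989435
Parallel (choke actuator and subsea control module): 1 − (1 − 0.860708)(1 − 0.869358) = 0.981803
Series ([0.989435], [0.981803], umbilical termination, and pressure sensor): 0.989435 × 0.981803 × 0.852144 × 0.843665 = 0.6984

0.6984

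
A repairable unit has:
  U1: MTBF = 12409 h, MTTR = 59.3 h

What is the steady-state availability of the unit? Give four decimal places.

A(U1) = MTBF/(MTBF+MTTR) = 12409/(12409+59.3) = 0.9952

0.9952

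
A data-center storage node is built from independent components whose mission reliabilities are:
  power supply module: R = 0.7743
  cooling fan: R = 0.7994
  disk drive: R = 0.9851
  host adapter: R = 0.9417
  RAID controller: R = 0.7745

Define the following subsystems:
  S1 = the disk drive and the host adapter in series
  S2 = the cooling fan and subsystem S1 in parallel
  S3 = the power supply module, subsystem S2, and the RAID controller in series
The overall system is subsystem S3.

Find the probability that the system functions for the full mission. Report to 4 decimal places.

0.5910

Series (disk drive and host adapter): 0.985100 × 0.941700 = 0.927669
Parallel (cooling fan and [0.927669]): 1 − (1 − 0.799400)(1 − 0.927669) = 0.985490
Series (power supply module, [0.985490], and RAID controller): 0.774300 × 0.985490 × 0.774500 = 0.5910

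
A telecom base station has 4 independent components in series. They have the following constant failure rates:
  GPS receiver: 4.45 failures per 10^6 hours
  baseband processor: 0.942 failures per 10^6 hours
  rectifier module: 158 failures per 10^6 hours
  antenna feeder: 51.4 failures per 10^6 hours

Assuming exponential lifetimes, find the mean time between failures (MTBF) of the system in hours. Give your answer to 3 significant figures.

4660

Series of exponential components: λ_sys = Σ λ_i
λ_sys = 0.00000445 + 0.000000942 + 0.000158 + 0.0000514 = 2.1479e-04 /h
MTBF = 1 / λ_sys = 4660 h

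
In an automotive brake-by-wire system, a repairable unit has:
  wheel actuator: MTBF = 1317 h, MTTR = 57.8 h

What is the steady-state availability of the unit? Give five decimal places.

A(wheel actuator) = MTBF/(MTBF+MTTR) = 1317/(1317+57.8) = 0.95796

0.95796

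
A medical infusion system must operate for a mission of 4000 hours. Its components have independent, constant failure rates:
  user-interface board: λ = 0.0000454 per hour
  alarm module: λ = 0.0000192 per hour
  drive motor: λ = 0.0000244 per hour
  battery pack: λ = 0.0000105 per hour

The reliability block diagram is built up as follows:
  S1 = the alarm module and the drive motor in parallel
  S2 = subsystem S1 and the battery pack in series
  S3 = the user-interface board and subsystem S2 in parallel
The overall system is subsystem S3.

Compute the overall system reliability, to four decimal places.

R(user-interface board) = exp(−0.0000454 × 4000) = 0.833935
R(alarm module) = exp(−0.0000192 × 4000) = 0.926075
R(drive motor) = exp(−0.0000244 × 4000) = 0.907012
R(battery pack) = exp(−0.0000105 × 4000) = 0.958870
Parallel (alarm module and drive motor): 1 − (1 − 0.926075)(1 − 0.907012) = 0.993126
Series ([0.993126] and battery pack): 0.993126 × 0.958870 = 0.952279
Parallel (user-interface board and [0.952279]): 1 − (1 − 0.833935)(1 − 0.952279) = 0.9921

0.9921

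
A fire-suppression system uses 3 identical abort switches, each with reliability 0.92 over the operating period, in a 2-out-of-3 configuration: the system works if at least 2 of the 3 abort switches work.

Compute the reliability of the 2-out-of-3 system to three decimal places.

R = Σ_{i=2}^{3} C(3,i) p^i (1−p)^{3−i} with p = 0.92
C(3,2)·0.92^2·0.08^1 = 0.20314
C(3,3)·0.92^3·0.08^0 = 0.77869
Sum = 0.982

0.982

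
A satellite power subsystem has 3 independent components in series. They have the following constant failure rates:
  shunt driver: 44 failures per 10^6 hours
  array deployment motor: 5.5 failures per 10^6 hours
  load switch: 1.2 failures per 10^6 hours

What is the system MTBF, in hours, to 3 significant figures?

19700

Series of exponential components: λ_sys = Σ λ_i
λ_sys = 0.000044 + 0.0000055 + 0.0000012 = 5.0700e-05 /h
MTBF = 1 / λ_sys = 19700 h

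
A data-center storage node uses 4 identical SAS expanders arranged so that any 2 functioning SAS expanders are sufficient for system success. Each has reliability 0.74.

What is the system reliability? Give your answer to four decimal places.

0.9434

R = Σ_{i=2}^{4} C(4,i) p^i (1−p)^{4−i} with p = 0.74
C(4,2)·0.74^2·0.26^2 = 0.222107
C(4,3)·0.74^3·0.26^1 = 0.421433
C(4,4)·0.74^4·0.26^0 = 0.299866
Sum = 0.9434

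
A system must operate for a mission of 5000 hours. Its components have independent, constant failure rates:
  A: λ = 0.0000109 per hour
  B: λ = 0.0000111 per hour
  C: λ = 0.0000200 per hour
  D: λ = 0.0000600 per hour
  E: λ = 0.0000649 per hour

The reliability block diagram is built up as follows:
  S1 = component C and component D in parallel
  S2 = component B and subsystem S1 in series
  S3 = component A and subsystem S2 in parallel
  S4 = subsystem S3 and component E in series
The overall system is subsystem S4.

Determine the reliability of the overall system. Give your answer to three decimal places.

0.720

R(A) = exp(−0.0000109 × 5000) = 0.94696
R(B) = exp(−0.0000111 × 5000) = 0.94601
R(C) = exp(−0.0000200 × 5000) = 0.90484
R(D) = exp(−0.0000600 × 5000) = 0.74082
R(E) = exp(−0.0000649 × 5000) = 0.72289
Parallel (C and D): 1 − (1 − 0.90484)(1 − 0.74082) = 0.97534
Series (B and [0.97534]): 0.94601 × 0.97534 = 0.92268
Parallel (A and [0.92268]): 1 − (1 − 0.94696)(1 − 0.92268) = 0.99590
Series ([0.99590] and E): 0.99590 × 0.72289 = 0.720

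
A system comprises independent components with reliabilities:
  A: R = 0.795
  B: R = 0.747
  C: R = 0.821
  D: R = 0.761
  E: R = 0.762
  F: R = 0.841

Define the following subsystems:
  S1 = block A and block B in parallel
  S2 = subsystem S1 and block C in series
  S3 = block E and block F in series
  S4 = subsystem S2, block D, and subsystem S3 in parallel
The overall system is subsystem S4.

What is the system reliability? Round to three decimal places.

Parallel (A and B): 1 − (1 − 0.79500)(1 − 0.74700) = 0.94814
Series ([0.94814] and C): 0.94814 × 0.82100 = 0.77842
Series (E and F): 0.76200 × 0.84100 = 0.64084
Parallel ([0.77842], D, and [0.64084]): 1 − (1 − 0.77842)(1 − 0.76100)(1 − 0.64084) = 0.981

0.981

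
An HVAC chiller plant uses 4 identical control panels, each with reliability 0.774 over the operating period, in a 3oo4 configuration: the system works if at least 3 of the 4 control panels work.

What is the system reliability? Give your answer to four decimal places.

R = Σ_{i=3}^{4} C(4,i) p^i (1−p)^{4−i} with p = 0.774
C(4,3)·0.774^3·0.226^1 = 0.419171
C(4,4)·0.774^4·0.226^0 = 0.358892
Sum = 0.7781

0.7781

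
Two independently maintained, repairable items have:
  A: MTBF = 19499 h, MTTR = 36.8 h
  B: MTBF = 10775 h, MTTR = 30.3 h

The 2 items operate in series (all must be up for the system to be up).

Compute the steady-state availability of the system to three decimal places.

A(A) = MTBF/(MTBF+MTTR) = 19499/(19499+36.8) = 0.998116
A(B) = MTBF/(MTBF+MTTR) = 10775/(10775+30.3) = 0.997196
Series availability: 0.998116 × 0.997196 = 0.995

0.995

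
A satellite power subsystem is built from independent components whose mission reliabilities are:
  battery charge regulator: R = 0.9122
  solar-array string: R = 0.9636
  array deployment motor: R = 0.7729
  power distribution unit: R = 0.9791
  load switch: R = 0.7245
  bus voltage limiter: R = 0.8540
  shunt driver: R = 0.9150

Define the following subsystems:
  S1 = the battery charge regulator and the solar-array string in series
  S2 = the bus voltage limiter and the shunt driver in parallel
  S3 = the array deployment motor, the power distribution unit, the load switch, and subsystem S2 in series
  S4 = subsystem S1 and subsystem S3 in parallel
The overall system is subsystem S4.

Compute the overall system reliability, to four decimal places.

0.9445

Series (battery charge regulator and solar-array string): 0.912200 × 0.963600 = 0.878996
Parallel (bus voltage limiter and shunt driver): 1 − (1 − 0.854000)(1 − 0.915000) = 0.987590
Series (array deployment motor, power distribution unit, load switch, and [0.987590]): 0.772900 × 0.979100 × 0.724500 × 0.987590 = 0.541459
Parallel ([0.878996] and [0.541459]): 1 − (1 − 0.878996)(1 − 0.541459) = 0.9445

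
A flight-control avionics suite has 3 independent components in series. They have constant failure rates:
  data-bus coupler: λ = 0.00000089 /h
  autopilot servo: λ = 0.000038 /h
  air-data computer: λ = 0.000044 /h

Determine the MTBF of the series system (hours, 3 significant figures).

12100

Series of exponential components: λ_sys = Σ λ_i
λ_sys = 0.00000089 + 0.000038 + 0.000044 = 8.2890e-05 /h
MTBF = 1 / λ_sys = 12100 h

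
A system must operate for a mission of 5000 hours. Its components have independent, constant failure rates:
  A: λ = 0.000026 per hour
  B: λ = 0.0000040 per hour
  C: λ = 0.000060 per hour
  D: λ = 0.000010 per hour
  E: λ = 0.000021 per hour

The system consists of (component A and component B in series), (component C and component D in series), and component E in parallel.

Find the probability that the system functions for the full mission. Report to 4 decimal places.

R(A) = exp(−0.000026 × 5000) = 0.878095
R(B) = exp(−0.0000040 × 5000) = 0.980199
R(C) = exp(−0.000060 × 5000) = 0.740818
R(D) = exp(−0.000010 × 5000) = 0.951229
R(E) = exp(−0.000021 × 5000) = 0.900325
Series (A and B): 0.878095 × 0.980199 = 0.860708
Series (C and D): 0.740818 × 0.951229 = 0.704688
Parallel ([0.860708], [0.704688], and E): 1 − (1 − 0.860708)(1 − 0.704688)(1 − 0.900325) = 0.9959

0.9959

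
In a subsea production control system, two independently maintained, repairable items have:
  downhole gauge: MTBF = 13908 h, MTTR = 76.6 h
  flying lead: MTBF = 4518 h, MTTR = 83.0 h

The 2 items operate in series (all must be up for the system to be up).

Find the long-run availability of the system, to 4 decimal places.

A(downhole gauge) = MTBF/(MTBF+MTTR) = 13908/(13908+76.6) = 0.994523
A(flying lead) = MTBF/(MTBF+MTTR) = 4518/(4518+83.0) = 0.981960
Series availability: 0.994523 × 0.981960 = 0.9766

0.9766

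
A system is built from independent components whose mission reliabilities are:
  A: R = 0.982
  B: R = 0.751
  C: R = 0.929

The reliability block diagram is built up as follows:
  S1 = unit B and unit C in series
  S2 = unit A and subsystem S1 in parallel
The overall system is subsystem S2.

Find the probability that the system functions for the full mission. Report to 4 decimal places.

Series (B and C): 0.751000 × 0.929000 = 0.697679
Parallel (A and [0.697679]): 1 − (1 − 0.982000)(1 − 0.697679) = 0.9946

0.9946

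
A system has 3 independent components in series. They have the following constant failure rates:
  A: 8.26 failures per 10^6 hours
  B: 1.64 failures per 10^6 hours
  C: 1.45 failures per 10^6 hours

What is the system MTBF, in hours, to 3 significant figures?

88100

Series of exponential components: λ_sys = Σ λ_i
λ_sys = 0.00000826 + 0.00000164 + 0.00000145 = 1.1350e-05 /h
MTBF = 1 / λ_sys = 88100 h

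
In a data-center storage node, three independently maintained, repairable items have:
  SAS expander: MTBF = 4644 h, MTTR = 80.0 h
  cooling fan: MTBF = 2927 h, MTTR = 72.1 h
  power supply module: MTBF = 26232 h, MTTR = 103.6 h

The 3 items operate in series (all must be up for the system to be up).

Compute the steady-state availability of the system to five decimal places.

A(SAS expander) = MTBF/(MTBF+MTTR) = 4644/(4644+80.0) = 0.983065
A(cooling fan) = MTBF/(MTBF+MTTR) = 2927/(2927+72.1) = 0.975959
A(power supply module) = MTBF/(MTBF+MTTR) = 26232/(26232+103.6) = 0.996066
Series availability: 0.983065 × 0.975959 × 0.996066 = 0.95566

0.95566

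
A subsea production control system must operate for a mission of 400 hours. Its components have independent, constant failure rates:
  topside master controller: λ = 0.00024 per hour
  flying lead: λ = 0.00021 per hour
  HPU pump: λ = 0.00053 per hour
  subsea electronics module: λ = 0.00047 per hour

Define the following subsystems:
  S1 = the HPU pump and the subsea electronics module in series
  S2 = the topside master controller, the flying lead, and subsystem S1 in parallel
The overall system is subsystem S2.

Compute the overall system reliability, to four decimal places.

0.9976

R(topside master controller) = exp(−0.00024 × 400) = 0.908464
R(flying lead) = exp(−0.00021 × 400) = 0.919431
R(HPU pump) = exp(−0.00053 × 400) = 0.808965
R(subsea electronics module) = exp(−0.00047 × 400) = 0.828615
Series (HPU pump and subsea electronics module): 0.808965 × 0.828615 = 0.670321
Parallel (topside master controller, flying lead, and [0.670321]): 1 − (1 − 0.908464)(1 − 0.919431)(1 − 0.670321) = 0.9976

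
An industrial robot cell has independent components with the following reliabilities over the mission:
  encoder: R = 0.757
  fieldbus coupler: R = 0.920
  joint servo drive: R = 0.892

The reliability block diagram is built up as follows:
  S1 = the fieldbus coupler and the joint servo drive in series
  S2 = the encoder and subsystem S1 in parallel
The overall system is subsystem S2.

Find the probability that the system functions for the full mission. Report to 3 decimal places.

Series (fieldbus coupler and joint servo drive): 0.92000 × 0.89200 = 0.82064
Parallel (encoder and [0.82064]): 1 − (1 − 0.75700)(1 − 0.82064) = 0.956

0.956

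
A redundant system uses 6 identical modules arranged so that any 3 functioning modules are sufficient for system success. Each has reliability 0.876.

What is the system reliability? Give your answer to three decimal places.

R = Σ_{i=3}^{6} C(6,i) p^i (1−p)^{6−i} with p = 0.876
C(6,3)·0.876^3·0.124^3 = 0.02563
C(6,4)·0.876^4·0.124^2 = 0.13582
C(6,5)·0.876^5·0.124^1 = 0.38379
C(6,6)·0.876^6·0.124^0 = 0.45188
Sum = 0.997

0.997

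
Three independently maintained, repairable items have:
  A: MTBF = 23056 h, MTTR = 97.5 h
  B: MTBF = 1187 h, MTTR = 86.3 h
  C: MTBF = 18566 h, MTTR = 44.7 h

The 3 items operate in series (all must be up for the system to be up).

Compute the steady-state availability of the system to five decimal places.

0.92607

A(A) = MTBF/(MTBF+MTTR) = 23056/(23056+97.5) = 0.995789
A(B) = MTBF/(MTBF+MTTR) = 1187/(1187+86.3) = 0.932223
A(C) = MTBF/(MTBF+MTTR) = 18566/(18566+44.7) = 0.997598
Series availability: 0.995789 × 0.932223 × 0.997598 = 0.92607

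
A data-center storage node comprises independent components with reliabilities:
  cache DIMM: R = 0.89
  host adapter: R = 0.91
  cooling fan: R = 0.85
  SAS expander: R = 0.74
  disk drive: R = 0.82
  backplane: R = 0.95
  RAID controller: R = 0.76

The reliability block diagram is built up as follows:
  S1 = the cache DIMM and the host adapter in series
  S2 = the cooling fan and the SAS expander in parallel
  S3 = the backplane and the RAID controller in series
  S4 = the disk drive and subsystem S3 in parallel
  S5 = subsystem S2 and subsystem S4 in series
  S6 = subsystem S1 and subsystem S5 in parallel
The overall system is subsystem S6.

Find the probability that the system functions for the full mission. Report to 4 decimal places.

0.9834

Series (cache DIMM and host adapter): 0.890000 × 0.910000 = 0.809900
Parallel (cooling fan and SAS expander): 1 − (1 − 0.850000)(1 − 0.740000) = 0.961000
Series (backplane and RAID controller): 0.950000 × 0.760000 = 0.722000
Parallel (disk drive and [0.722000]): 1 − (1 − 0.820000)(1 − 0.722000) = 0.949960
Series ([0.961000] and [0.949960]): 0.961000 × 0.949960 = 0.912912
Parallel ([0.809900] and [0.912912]): 1 − (1 − 0.809900)(1 − 0.912912) = 0.9834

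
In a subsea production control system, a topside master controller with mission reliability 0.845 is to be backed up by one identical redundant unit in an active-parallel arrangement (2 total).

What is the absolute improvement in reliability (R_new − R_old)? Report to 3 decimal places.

0.131

R_before = 0.845
R_after = 1 − (1 − 0.845)^2 = 0.976
ΔR = 0.976 − 0.845 = 0.131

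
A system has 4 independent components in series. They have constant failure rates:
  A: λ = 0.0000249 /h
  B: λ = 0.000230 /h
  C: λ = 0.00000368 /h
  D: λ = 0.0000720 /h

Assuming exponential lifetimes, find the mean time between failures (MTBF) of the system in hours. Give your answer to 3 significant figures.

Series of exponential components: λ_sys = Σ λ_i
λ_sys = 0.0000249 + 0.000230 + 0.00000368 + 0.0000720 = 3.3058e-04 /h
MTBF = 1 / λ_sys = 3020 h

3020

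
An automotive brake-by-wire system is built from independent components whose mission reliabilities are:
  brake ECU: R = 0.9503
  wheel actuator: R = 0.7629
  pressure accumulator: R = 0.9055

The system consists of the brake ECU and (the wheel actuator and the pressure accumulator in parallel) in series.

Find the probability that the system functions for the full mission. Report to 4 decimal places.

0.9290

Parallel (wheel actuator and pressure accumulator): 1 − (1 − 0.762900)(1 − 0.905500) = 0.977594
Series (brake ECU and [0.977594]): 0.950300 × 0.977594 = 0.9290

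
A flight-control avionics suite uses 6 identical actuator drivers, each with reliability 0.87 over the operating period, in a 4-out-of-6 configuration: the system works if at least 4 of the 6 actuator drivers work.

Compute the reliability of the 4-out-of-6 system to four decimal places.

R = Σ_{i=4}^{6} C(6,i) p^i (1−p)^{6−i} with p = 0.87
C(6,4)·0.87^4·0.13^2 = 0.145230
C(6,5)·0.87^5·0.13^1 = 0.388768
C(6,6)·0.87^6·0.13^0 = 0.433626
Sum = 0.9676

0.9676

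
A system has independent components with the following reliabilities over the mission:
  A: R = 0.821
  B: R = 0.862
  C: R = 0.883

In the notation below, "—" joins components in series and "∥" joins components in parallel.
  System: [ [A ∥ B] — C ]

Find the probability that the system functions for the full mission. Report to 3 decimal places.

0.861

Parallel (A and B): 1 − (1 − 0.82100)(1 − 0.86200) = 0.97530
Series ([0.97530] and C): 0.97530 × 0.88300 = 0.861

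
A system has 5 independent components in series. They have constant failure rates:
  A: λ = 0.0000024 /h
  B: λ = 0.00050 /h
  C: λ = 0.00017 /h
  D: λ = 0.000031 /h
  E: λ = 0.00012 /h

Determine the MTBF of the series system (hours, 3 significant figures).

Series of exponential components: λ_sys = Σ λ_i
λ_sys = 0.0000024 + 0.00050 + 0.00017 + 0.000031 + 0.00012 = 8.2340e-04 /h
MTBF = 1 / λ_sys = 1210 h

1210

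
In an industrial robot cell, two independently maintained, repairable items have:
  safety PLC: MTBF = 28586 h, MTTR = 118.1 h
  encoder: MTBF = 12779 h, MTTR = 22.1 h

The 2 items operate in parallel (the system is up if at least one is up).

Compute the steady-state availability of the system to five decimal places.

A(safety PLC) = MTBF/(MTBF+MTTR) = 28586/(28586+118.1) = 0.995886
A(encoder) = MTBF/(MTBF+MTTR) = 12779/(12779+22.1) = 0.998274
Parallel availability: 1 − (1 − 0.995886)(1 − 0.998274) = 0.99999

0.99999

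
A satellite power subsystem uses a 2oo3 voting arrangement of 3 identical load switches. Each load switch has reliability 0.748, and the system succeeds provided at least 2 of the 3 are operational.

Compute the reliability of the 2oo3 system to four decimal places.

R = Σ_{i=2}^{3} C(3,i) p^i (1−p)^{3−i} with p = 0.748
C(3,2)·0.748^2·0.252^1 = 0.422985
C(3,3)·0.748^3·0.252^0 = 0.418509
Sum = 0.8415

0.8415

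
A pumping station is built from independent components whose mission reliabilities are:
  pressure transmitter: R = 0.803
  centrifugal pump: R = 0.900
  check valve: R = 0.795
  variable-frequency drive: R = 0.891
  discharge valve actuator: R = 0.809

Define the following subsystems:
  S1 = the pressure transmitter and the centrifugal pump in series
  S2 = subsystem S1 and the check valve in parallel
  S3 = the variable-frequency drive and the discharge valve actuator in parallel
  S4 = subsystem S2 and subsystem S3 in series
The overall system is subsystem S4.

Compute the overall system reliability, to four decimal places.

0.9235

Series (pressure transmitter and centrifugal pump): 0.803000 × 0.900000 = 0.722700
Parallel ([0.722700] and check valve): 1 − (1 − 0.722700)(1 − 0.795000) = 0.943154
Parallel (variable-frequency drive and discharge valve actuator): 1 − (1 − 0.891000)(1 − 0.809000) = 0.979181
Series ([0.943154] and [0.979181]): 0.943154 × 0.979181 = 0.9235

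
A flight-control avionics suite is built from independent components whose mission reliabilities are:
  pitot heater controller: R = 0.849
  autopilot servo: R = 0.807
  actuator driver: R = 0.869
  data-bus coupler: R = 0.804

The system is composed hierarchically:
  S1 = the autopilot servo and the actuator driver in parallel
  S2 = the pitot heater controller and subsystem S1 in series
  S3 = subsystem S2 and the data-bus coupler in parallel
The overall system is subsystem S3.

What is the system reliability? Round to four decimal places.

0.9662

Parallel (autopilot servo and actuator driver): 1 − (1 − 0.807000)(1 − 0.869000) = 0.974717
Series (pitot heater controller and [0.974717]): 0.849000 × 0.974717 = 0.827535
Parallel ([0.827535] and data-bus coupler): 1 − (1 − 0.827535)(1 − 0.804000) = 0.9662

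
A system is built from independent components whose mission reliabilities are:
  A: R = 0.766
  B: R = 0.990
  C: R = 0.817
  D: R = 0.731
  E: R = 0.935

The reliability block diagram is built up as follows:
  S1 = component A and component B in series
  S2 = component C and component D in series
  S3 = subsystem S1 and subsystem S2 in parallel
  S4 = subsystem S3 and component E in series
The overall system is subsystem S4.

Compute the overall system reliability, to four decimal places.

Series (A and B): 0.766000 × 0.990000 = 0.758340
Series (C and D): 0.817000 × 0.731000 = 0.597227
Parallel ([0.758340] and [0.597227]): 1 − (1 − 0.758340)(1 − 0.597227) = 0.902666
Series ([0.902666] and E): 0.902666 × 0.935000 = 0.8440

0.8440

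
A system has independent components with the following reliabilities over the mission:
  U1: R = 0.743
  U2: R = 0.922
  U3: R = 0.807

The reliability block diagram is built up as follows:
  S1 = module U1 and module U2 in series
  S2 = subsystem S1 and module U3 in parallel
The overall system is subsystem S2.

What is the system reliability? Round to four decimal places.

Series (U1 and U2): 0.743000 × 0.922000 = 0.685046
Parallel ([0.685046] and U3): 1 − (1 − 0.685046)(1 − 0.807000) = 0.9392

0.9392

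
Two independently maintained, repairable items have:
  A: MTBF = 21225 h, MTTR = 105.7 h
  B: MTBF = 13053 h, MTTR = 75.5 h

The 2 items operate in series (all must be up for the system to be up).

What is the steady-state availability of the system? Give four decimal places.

A(A) = MTBF/(MTBF+MTTR) = 21225/(21225+105.7) = 0.995045
A(B) = MTBF/(MTBF+MTTR) = 13053/(13053+75.5) = 0.994249
Series availability: 0.995045 × 0.994249 = 0.9893

0.9893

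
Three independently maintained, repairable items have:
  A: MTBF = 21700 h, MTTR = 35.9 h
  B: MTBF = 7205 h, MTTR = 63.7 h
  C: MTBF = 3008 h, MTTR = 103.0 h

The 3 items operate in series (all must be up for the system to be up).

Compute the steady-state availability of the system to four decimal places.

0.9568

A(A) = MTBF/(MTBF+MTTR) = 21700/(21700+35.9) = 0.998348
A(B) = MTBF/(MTBF+MTTR) = 7205/(7205+63.7) = 0.991236
A(C) = MTBF/(MTBF+MTTR) = 3008/(3008+103.0) = 0.966892
Series availability: 0.998348 × 0.991236 × 0.966892 = 0.9568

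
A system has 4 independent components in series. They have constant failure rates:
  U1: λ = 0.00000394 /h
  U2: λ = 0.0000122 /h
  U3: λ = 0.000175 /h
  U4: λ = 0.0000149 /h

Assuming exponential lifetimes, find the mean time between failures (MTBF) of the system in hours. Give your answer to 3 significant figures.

4850

Series of exponential components: λ_sys = Σ λ_i
λ_sys = 0.00000394 + 0.0000122 + 0.000175 + 0.0000149 = 2.0604e-04 /h
MTBF = 1 / λ_sys = 4850 h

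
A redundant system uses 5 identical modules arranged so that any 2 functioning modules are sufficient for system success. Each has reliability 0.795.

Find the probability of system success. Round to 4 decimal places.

0.9926

R = Σ_{i=2}^{5} C(5,i) p^i (1−p)^{5−i} with p = 0.795
C(5,2)·0.795^2·0.205^3 = 0.054450
C(5,3)·0.795^3·0.205^2 = 0.211159
C(5,4)·0.795^4·0.205^1 = 0.409442
C(5,5)·0.795^5·0.205^0 = 0.317567
Sum = 0.9926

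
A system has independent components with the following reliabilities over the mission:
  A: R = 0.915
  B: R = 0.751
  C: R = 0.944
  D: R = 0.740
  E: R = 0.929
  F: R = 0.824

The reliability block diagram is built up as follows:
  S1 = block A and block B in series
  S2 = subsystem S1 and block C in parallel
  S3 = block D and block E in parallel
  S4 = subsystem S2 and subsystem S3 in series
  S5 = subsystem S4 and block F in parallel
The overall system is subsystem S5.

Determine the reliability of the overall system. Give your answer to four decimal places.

0.9937

Series (A and B): 0.915000 × 0.751000 = 0.687165
Parallel ([0.687165] and C): 1 − (1 − 0.687165)(1 − 0.944000) = 0.982481
Parallel (D and E): 1 − (1 − 0.740000)(1 − 0.929000) = 0.981540
Series ([0.982481] and [0.981540]): 0.982481 × 0.981540 = 0.964344
Parallel ([0.964344] and F): 1 − (1 − 0.964344)(1 − 0.824000) = 0.9937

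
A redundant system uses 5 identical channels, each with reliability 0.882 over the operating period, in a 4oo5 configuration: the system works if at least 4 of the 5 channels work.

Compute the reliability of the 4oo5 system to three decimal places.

R = Σ_{i=4}^{5} C(5,i) p^i (1−p)^{5−i} with p = 0.882
C(5,4)·0.882^4·0.118^1 = 0.35705
C(5,5)·0.882^5·0.118^0 = 0.53376
Sum = 0.891

0.891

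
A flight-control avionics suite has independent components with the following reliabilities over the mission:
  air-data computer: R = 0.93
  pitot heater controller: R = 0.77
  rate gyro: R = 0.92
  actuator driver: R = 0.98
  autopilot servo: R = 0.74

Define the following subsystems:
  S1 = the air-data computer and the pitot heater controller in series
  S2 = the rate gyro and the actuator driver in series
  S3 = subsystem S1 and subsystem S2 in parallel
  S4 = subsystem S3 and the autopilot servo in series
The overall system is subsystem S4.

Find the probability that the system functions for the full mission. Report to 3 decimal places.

Series (air-data computer and pitot heater controller): 0.93000 × 0.77000 = 0.71610
Series (rate gyro and actuator driver): 0.92000 × 0.98000 = 0.90160
Parallel ([0.71610] and [0.90160]): 1 − (1 − 0.71610)(1 − 0.90160) = 0.97206
Series ([0.97206] and autopilot servo): 0.97206 × 0.74000 = 0.719

0.719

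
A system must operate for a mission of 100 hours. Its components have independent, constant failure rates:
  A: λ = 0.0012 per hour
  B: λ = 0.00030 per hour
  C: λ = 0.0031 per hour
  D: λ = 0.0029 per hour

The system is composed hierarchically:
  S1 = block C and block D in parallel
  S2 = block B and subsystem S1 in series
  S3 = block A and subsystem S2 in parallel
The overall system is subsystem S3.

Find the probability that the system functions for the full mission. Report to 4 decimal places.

R(A) = exp(−0.0012 × 100) = 0.886920
R(B) = exp(−0.00030 × 100) = 0.970446
R(C) = exp(−0.0031 × 100) = 0.733447
R(D) = exp(−0.0029 × 100) = 0.748264
Parallel (C and D): 1 − (1 − 0.733447)(1 − 0.748264) = 0.932899
Series (B and [0.932899]): 0.970446 × 0.932899 = 0.905328
Parallel (A and [0.905328]): 1 − (1 − 0.886920)(1 − 0.905328) = 0.9893

0.9893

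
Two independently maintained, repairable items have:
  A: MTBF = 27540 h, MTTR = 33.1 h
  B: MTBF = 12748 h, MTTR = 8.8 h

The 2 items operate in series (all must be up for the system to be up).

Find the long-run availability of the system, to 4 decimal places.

0.9981

A(A) = MTBF/(MTBF+MTTR) = 27540/(27540+33.1) = 0.998800
A(B) = MTBF/(MTBF+MTTR) = 12748/(12748+8.8) = 0.999310
Series availability: 0.998800 × 0.999310 = 0.9981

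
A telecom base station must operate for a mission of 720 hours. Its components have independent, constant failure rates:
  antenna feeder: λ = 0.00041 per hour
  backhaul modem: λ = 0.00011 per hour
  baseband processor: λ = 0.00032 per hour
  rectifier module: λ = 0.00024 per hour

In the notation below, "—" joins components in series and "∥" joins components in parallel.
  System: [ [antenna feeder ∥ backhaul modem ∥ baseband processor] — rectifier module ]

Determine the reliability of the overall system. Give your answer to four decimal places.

R(antenna feeder) = exp(−0.00041 × 720) = 0.744383
R(backhaul modem) = exp(−0.00011 × 720) = 0.923855
R(baseband processor) = exp(−0.00032 × 720) = 0.794216
R(rectifier module) = exp(−0.00024 × 720) = 0.841306
Parallel (antenna feeder, backhaul modem, and baseband processor): 1 − (1 − 0.744383)(1 − 0.923855)(1 − 0.794216) = 0.995995
Series ([0.995995] and rectifier module): 0.995995 × 0.841306 = 0.8379

0.8379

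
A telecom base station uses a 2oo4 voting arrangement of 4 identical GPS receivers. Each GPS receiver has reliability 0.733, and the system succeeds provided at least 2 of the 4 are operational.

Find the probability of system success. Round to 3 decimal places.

0.939

R = Σ_{i=2}^{4} C(4,i) p^i (1−p)^{4−i} with p = 0.733
C(4,2)·0.733^2·0.267^2 = 0.22982
C(4,3)·0.733^3·0.267^1 = 0.42061
C(4,4)·0.733^4·0.267^0 = 0.28868
Sum = 0.939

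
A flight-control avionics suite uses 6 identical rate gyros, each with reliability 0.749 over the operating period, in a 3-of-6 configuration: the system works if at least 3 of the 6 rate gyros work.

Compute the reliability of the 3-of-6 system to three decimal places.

R = Σ_{i=3}^{6} C(6,i) p^i (1−p)^{6−i} with p = 0.749
C(6,3)·0.749^3·0.251^3 = 0.13289
C(6,4)·0.749^4·0.251^2 = 0.29742
C(6,5)·0.749^5·0.251^1 = 0.35500
C(6,6)·0.749^6·0.251^0 = 0.17656
Sum = 0.962

0.962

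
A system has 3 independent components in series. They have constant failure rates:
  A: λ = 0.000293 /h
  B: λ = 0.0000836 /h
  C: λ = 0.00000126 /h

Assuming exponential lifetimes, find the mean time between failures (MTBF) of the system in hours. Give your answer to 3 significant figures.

Series of exponential components: λ_sys = Σ λ_i
λ_sys = 0.000293 + 0.0000836 + 0.00000126 = 3.7786e-04 /h
MTBF = 1 / λ_sys = 2650 h

2650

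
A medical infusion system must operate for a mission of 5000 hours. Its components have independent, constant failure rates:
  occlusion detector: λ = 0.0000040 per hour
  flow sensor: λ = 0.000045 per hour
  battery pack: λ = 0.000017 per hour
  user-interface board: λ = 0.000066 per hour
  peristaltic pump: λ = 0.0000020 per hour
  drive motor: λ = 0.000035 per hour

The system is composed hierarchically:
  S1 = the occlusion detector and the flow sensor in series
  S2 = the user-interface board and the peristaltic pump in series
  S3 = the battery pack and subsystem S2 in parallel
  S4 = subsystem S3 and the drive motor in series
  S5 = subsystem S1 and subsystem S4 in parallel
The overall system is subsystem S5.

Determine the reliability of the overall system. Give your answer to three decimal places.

R(occlusion detector) = exp(−0.0000040 × 5000) = 0.98020
R(flow sensor) = exp(−0.000045 × 5000) = 0.79852
R(battery pack) = exp(−0.000017 × 5000) = 0.91851
R(user-interface board) = exp(−0.000066 × 5000) = 0.71892
R(peristaltic pump) = exp(−0.0000020 × 5000) = 0.99005
R(drive motor) = exp(−0.000035 × 5000) = 0.83946
Series (occlusion detector and flow sensor): 0.98020 × 0.79852 = 0.78271
Series (user-interface board and peristaltic pump): 0.71892 × 0.99005 = 0.71177
Parallel (battery pack and [0.71177]): 1 − (1 − 0.91851)(1 − 0.71177) = 0.97651
Series ([0.97651] and drive motor): 0.97651 × 0.83946 = 0.81974
Parallel ([0.78271] and [0.81974]): 1 − (1 − 0.78271)(1 − 0.81974) = 0.961

0.961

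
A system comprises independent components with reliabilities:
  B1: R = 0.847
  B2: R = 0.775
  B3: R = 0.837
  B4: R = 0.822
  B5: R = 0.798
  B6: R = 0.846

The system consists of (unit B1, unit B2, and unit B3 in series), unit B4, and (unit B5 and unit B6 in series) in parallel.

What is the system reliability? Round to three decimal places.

0.974

Series (B1, B2, and B3): 0.84700 × 0.77500 × 0.83700 = 0.54943
Series (B5 and B6): 0.79800 × 0.84600 = 0.67511
Parallel ([0.54943], B4, and [0.67511]): 1 − (1 − 0.54943)(1 − 0.82200)(1 − 0.67511) = 0.974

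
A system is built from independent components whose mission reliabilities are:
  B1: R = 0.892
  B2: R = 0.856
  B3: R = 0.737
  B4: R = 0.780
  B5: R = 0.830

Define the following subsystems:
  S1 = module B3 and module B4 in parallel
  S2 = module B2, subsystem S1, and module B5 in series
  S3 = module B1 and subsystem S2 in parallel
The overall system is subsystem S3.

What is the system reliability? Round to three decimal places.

0.964

Parallel (B3 and B4): 1 − (1 − 0.73700)(1 − 0.78000) = 0.94214
Series (B2, [0.94214], and B5): 0.85600 × 0.94214 × 0.83000 = 0.66937
Parallel (B1 and [0.66937]): 1 − (1 − 0.89200)(1 − 0.66937) = 0.964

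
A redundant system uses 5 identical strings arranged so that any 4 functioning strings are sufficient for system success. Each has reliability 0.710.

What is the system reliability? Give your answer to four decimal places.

0.5489

R = Σ_{i=4}^{5} C(5,i) p^i (1−p)^{5−i} with p = 0.710
C(5,4)·0.710^4·0.290^1 = 0.368469
C(5,5)·0.710^5·0.290^0 = 0.180423
Sum = 0.5489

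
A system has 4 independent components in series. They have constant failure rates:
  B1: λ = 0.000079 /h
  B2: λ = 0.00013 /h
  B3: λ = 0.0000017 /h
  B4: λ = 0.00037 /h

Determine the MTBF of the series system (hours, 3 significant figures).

1720

Series of exponential components: λ_sys = Σ λ_i
λ_sys = 0.000079 + 0.00013 + 0.0000017 + 0.00037 = 5.8070e-04 /h
MTBF = 1 / λ_sys = 1720 h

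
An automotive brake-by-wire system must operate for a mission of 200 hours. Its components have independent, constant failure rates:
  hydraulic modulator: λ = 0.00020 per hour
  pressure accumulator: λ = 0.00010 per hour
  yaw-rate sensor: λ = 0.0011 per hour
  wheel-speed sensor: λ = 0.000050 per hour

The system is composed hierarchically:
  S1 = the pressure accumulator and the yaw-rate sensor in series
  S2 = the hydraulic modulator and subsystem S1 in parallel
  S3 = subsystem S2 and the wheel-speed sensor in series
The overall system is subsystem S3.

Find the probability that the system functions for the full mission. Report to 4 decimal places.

R(hydraulic modulator) = exp(−0.00020 × 200) = 0.960789
R(pressure accumulator) = exp(−0.00010 × 200) = 0.980199
R(yaw-rate sensor) = exp(−0.0011 × 200) = 0.802519
R(wheel-speed sensor) = exp(−0.000050 × 200) = 0.990050
Series (pressure accumulator and yaw-rate sensor): 0.980199 × 0.802519 = 0.786628
Parallel (hydraulic modulator and [0.786628]): 1 − (1 − 0.960789)(1 − 0.786628) = 0.991633
Series ([0.991633] and wheel-speed sensor): 0.991633 × 0.990050 = 0.9818

0.9818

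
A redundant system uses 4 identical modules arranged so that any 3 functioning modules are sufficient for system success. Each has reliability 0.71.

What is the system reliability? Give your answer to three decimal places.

R = Σ_{i=3}^{4} C(4,i) p^i (1−p)^{4−i} with p = 0.71
C(4,3)·0.71^3·0.29^1 = 0.41518
C(4,4)·0.71^4·0.29^0 = 0.25412
Sum = 0.669

0.669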